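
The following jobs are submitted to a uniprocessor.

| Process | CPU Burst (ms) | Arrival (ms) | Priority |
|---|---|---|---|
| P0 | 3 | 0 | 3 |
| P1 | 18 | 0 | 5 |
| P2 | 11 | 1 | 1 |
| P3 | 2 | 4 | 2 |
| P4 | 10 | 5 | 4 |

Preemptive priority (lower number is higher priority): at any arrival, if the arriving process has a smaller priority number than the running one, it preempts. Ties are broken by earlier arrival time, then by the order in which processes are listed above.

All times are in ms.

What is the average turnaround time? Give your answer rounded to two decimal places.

Schedule: | P0 0-1 | P2 1-12 | P3 12-14 | P0 14-16 | P4 16-26 | P1 26-44 |
Completion: P0=16  P1=44  P2=12  P3=14  P4=26
Turnaround times: P0=16, P1=44, P2=11, P3=10, P4=21
Average turnaround = (16+44+11+10+21) / 5 = 102/5 = 20.40

20.40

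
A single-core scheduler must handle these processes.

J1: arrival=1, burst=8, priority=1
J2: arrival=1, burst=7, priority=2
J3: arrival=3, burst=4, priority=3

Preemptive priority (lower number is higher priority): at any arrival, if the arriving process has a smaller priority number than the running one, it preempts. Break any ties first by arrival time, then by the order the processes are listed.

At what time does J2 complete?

16

Timeline: | idle 0-1 | J1 1-9 | J2 9-16 | J3 16-20 |
Completion: J1=9  J2=16  J3=20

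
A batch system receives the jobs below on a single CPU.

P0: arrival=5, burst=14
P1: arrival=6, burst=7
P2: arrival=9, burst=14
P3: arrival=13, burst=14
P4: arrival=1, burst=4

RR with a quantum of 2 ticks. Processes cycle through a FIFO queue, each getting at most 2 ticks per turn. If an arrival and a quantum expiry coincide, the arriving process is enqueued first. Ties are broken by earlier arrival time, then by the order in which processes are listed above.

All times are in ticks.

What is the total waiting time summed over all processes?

98

Gantt: | idle 0-1 | P4 1-5 | P0 5-7 | P1 7-9 | P0 9-11 | P2 11-13 | P1 13-15 | P0 15-17 | P3 17-19 | P2 19-21 | P1 21-23 | P0 23-25 | P3 25-27 | P2 27-29 | P1 29-30 | P0 30-32 | P3 32-34 | P2 34-36 | P0 36-38 | P3 38-40 | P2 40-42 | P0 42-44 | P3 44-46 | P2 46-48 | P3 48-50 | P2 50-52 | P3 52-54 |
Completion: P0=44  P1=30  P2=52  P3=54  P4=5
Waiting = turnaround − burst: P0=25, P1=17, P2=29, P3=27, P4=0
Total waiting = 25 + 17 + 29 + 27 + 0 = 98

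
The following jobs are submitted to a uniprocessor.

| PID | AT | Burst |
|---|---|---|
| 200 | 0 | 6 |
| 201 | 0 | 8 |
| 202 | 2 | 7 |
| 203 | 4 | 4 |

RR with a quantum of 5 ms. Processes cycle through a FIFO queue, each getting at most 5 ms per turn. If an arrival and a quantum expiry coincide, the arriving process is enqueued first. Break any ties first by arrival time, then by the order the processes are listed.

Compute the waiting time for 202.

16

Timeline: | 200 0-5 | 201 5-10 | 202 10-15 | 203 15-19 | 200 19-20 | 201 20-23 | 202 23-25 |
Completion: 200=20  201=23  202=25  203=19
Waiting(202) = turnaround − burst = 23 − 7 = 16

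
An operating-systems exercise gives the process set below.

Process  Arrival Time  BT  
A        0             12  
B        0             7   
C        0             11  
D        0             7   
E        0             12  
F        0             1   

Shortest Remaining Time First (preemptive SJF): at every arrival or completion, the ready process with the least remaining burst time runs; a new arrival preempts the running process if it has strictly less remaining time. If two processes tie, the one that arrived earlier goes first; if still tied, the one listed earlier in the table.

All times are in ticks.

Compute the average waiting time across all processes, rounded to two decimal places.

Schedule: | F 0-1 | B 1-8 | D 8-15 | C 15-26 | A 26-38 | E 38-50 |
Completion: A=38  B=8  C=26  D=15  E=50  F=1
Turnaround (C−A): A=38  B=8  C=26  D=15  E=50  F=1
Waiting times: A=26, B=1, C=15, D=8, E=38, F=0
Average waiting = (26+1+15+8+38+0) / 6 = 88/6 = 14.67

14.67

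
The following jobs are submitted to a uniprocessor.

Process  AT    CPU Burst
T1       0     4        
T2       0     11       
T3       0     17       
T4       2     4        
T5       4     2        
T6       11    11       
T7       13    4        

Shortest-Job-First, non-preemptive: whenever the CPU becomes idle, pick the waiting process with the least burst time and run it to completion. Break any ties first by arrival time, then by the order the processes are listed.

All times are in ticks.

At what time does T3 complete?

Timeline: | T1 0-4 | T5 4-6 | T4 6-10 | T2 10-21 | T7 21-25 | T6 25-36 | T3 36-53 |
Completion: T1=4  T2=21  T3=53  T4=10  T5=6  T6=36  T7=25

53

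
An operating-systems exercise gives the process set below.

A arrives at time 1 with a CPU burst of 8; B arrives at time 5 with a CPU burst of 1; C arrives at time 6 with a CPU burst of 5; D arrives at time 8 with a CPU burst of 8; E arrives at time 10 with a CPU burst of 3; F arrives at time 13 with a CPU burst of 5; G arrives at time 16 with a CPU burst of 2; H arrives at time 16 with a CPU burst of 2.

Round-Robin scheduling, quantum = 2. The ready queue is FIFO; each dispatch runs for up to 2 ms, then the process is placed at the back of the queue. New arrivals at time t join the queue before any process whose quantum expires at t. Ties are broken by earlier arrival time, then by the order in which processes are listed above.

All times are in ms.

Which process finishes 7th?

D

Timeline: | idle 0-1 | A 1-5 | B 5-6 | A 6-8 | C 8-10 | D 10-12 | A 12-14 | E 14-16 | C 16-18 | D 18-20 | F 20-22 | G 22-24 | H 24-26 | E 26-27 | C 27-28 | D 28-30 | F 30-32 | D 32-34 | F 34-35 |
Completion: A=14  B=6  C=28  D=34  E=27  F=35  G=24  H=26
Turnaround (C−A): A=13  B=1  C=22  D=26  E=17  F=22  G=8  H=10
Finish order: B → A → G → H → E → C → D → F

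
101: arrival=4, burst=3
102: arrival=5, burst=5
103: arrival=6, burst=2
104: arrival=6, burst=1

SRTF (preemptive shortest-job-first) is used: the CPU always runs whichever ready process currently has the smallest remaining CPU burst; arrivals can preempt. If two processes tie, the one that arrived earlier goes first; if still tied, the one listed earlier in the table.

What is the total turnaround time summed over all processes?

Gantt: | idle 0-4 | 101 4-7 | 104 7-8 | 103 8-10 | 102 10-15 |
Completion: 101=7  102=15  103=10  104=8
Turnaround (C−A): 101=3  102=10  103=4  104=2
Turnaround = completion − arrival: 101=3, 102=10, 103=4, 104=2
Total turnaround = 3 + 10 + 4 + 2 = 19

19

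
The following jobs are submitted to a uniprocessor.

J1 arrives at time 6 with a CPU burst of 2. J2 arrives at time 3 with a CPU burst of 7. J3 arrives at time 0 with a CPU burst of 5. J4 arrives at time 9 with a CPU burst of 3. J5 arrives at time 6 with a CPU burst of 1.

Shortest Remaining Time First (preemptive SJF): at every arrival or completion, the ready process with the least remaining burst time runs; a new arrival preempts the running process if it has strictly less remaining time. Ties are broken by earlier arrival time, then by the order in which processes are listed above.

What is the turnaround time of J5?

1

Schedule: | J3 0-5 | J2 5-6 | J5 6-7 | J1 7-9 | J4 9-12 | J2 12-18 |
Completion: J1=9  J2=18  J3=5  J4=12  J5=7
Turnaround (C−A): J1=3  J2=15  J3=5  J4=3  J5=1
Turnaround(J5) = completion − arrival = 7 − 6 = 1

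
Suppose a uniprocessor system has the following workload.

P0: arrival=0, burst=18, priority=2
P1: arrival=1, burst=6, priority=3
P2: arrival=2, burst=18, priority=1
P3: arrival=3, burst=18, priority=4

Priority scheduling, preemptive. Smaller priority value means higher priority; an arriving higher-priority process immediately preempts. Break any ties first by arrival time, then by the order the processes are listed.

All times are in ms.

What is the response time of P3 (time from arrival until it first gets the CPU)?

Timeline: | P0 0-2 | P2 2-20 | P0 20-36 | P1 36-42 | P3 42-60 |
Completion: P0=36  P1=42  P2=20  P3=60
Turnaround (C−A): P0=36  P1=41  P2=18  P3=57
Response(P3) = first start − arrival = 42 − 3 = 39

39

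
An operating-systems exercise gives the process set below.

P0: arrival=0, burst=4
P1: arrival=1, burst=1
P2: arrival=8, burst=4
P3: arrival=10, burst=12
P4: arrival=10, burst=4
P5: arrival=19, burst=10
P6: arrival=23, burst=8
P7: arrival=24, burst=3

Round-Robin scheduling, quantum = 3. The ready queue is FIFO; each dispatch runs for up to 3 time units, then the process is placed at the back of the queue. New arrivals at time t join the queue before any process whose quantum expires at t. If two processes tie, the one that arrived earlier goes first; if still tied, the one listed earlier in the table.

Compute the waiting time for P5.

Schedule: | P0 0-3 | P1 3-4 | P0 4-5 | idle 5-8 | P2 8-11 | P3 11-14 | P4 14-17 | P2 17-18 | P3 18-21 | P4 21-22 | P5 22-25 | P3 25-28 | P6 28-31 | P7 31-34 | P5 34-37 | P3 37-40 | P6 40-43 | P5 43-46 | P6 46-48 | P5 48-49 |
Completion: P0=5  P1=4  P2=18  P3=40  P4=22  P5=49  P6=48  P7=34
Turnaround (C−A): P0=5  P1=3  P2=10  P3=30  P4=12  P5=30  P6=25  P7=10
Waiting(P5) = turnaround − burst = 30 − 10 = 20

20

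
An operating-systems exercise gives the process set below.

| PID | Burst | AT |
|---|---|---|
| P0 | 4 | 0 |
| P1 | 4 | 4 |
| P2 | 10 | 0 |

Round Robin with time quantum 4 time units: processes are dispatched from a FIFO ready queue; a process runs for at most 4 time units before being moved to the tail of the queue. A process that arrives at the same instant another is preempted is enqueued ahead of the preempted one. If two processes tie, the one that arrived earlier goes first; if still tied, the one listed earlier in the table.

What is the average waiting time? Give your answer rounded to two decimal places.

Timeline: | P0 0-4 | P2 4-8 | P1 8-12 | P2 12-18 |
Completion: P0=4  P1=12  P2=18
Waiting times: P0=0, P1=4, P2=8
Average waiting = (0+4+8) / 3 = 12/3 = 4.00

4.00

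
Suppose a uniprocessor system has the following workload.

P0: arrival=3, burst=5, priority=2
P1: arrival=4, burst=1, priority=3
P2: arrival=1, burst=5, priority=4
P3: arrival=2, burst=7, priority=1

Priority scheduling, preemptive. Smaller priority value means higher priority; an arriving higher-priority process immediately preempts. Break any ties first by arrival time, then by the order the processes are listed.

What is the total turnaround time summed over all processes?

Timeline: | idle 0-1 | P2 1-2 | P3 2-9 | P0 9-14 | P1 14-15 | P2 15-19 |
Completion: P0=14  P1=15  P2=19  P3=9
Turnaround (C−A): P0=11  P1=11  P2=18  P3=7
Turnaround = completion − arrival: P0=11, P1=11, P2=18, P3=7
Total turnaround = 11 + 11 + 18 + 7 = 47

47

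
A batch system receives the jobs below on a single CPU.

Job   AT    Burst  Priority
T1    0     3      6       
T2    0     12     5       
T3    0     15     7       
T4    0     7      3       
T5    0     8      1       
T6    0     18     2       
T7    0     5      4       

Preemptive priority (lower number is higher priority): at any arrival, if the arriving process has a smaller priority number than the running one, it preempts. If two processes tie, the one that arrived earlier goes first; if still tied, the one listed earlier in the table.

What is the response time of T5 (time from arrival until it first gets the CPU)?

0

Schedule: | T5 0-8 | T6 8-26 | T4 26-33 | T7 33-38 | T2 38-50 | T1 50-53 | T3 53-68 |
Completion: T1=53  T2=50  T3=68  T4=33  T5=8  T6=26  T7=38
Response(T5) = first start − arrival = 0 − 0 = 0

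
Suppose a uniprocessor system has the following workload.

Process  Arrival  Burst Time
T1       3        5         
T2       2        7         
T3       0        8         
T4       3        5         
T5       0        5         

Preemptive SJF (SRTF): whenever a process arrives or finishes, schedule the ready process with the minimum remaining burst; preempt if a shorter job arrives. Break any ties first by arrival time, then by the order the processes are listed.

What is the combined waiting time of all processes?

44

Schedule: | T5 0-5 | T1 5-10 | T4 10-15 | T2 15-22 | T3 22-30 |
Completion: T1=10  T2=22  T3=30  T4=15  T5=5
Turnaround (C−A): T1=7  T2=20  T3=30  T4=12  T5=5
Waiting = turnaround − burst: T1=2, T2=13, T3=22, T4=7, T5=0
Total waiting = 2 + 13 + 22 + 7 + 0 = 44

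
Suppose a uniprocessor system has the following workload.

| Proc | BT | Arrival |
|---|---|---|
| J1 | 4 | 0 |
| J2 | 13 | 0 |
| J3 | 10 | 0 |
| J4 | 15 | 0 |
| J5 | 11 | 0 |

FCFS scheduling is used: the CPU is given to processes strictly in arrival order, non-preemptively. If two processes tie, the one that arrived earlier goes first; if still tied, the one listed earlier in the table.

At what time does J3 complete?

27

Gantt: | J1 0-4 | J2 4-17 | J3 17-27 | J4 27-42 | J5 42-53 |
Completion: J1=4  J2=17  J3=27  J4=42  J5=53
Turnaround (C−A): J1=4  J2=17  J3=27  J4=42  J5=53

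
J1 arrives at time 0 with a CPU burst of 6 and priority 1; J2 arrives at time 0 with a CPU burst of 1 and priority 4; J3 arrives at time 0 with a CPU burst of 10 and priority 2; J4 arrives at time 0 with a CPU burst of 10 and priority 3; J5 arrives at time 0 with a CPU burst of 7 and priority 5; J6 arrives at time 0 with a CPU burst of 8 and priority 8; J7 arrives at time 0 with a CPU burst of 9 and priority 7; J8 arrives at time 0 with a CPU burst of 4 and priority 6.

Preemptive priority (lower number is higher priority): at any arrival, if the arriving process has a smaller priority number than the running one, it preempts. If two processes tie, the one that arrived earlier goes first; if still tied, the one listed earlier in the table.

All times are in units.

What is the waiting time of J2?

26

Timeline: | J1 0-6 | J3 6-16 | J4 16-26 | J2 26-27 | J5 27-34 | J8 34-38 | J7 38-47 | J6 47-55 |
Completion: J1=6  J2=27  J3=16  J4=26  J5=34  J6=55  J7=47  J8=38
Waiting(J2) = turnaround − burst = 27 − 1 = 26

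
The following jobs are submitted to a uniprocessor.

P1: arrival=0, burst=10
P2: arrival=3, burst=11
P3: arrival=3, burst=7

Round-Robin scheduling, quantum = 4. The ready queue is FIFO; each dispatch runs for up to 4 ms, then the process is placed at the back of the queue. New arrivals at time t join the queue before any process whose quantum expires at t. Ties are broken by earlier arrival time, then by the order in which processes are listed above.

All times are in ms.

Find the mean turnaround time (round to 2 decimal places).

Schedule: | P1 0-4 | P2 4-8 | P3 8-12 | P1 12-16 | P2 16-20 | P3 20-23 | P1 23-25 | P2 25-28 |
Completion: P1=25  P2=28  P3=23
Turnaround (C−A): P1=25  P2=25  P3=20
Turnaround times: P1=25, P2=25, P3=20
Average turnaround = (25+25+20) / 3 = 70/3 = 23.33

23.33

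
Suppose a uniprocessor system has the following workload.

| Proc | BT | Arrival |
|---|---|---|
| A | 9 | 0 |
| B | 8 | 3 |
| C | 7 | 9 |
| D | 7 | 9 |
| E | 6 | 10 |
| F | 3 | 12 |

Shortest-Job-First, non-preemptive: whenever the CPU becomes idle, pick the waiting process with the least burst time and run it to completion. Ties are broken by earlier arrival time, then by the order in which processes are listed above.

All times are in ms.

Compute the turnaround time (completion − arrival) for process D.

Gantt: | A 0-9 | C 9-16 | F 16-19 | E 19-25 | D 25-32 | B 32-40 |
Completion: A=9  B=40  C=16  D=32  E=25  F=19
Turnaround(D) = completion − arrival = 32 − 9 = 23

23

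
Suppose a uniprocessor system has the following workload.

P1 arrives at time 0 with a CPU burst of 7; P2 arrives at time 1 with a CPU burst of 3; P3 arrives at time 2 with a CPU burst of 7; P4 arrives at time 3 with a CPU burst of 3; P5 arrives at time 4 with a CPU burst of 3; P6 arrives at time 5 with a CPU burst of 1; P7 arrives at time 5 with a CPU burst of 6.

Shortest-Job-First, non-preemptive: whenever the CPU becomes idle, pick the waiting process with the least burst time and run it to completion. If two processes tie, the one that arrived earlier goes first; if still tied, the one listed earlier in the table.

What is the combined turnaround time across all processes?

90

Timeline: | P1 0-7 | P6 7-8 | P2 8-11 | P4 11-14 | P5 14-17 | P7 17-23 | P3 23-30 |
Completion: P1=7  P2=11  P3=30  P4=14  P5=17  P6=8  P7=23
Turnaround = completion − arrival: P1=7, P2=10, P3=28, P4=11, P5=13, P6=3, P7=18
Total turnaround = 7 + 10 + 28 + 11 + 13 + 3 + 18 = 90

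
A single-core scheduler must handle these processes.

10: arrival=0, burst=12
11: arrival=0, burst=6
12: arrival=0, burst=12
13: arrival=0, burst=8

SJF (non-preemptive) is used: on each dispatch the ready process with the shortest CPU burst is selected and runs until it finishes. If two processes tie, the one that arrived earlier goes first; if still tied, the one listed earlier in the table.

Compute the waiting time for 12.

26

Timeline: | 11 0-6 | 13 6-14 | 10 14-26 | 12 26-38 |
Completion: 10=26  11=6  12=38  13=14
Turnaround (C−A): 10=26  11=6  12=38  13=14
Waiting(12) = turnaround − burst = 38 − 12 = 26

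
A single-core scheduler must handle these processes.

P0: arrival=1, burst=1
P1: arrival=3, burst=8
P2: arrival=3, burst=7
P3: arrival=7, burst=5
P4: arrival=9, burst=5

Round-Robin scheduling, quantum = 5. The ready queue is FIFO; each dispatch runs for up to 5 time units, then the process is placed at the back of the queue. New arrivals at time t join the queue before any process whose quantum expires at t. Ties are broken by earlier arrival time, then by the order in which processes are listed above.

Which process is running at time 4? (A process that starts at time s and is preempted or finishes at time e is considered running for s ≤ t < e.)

Timeline: | idle 0-1 | P0 1-2 | idle 2-3 | P1 3-8 | P2 8-13 | P3 13-18 | P1 18-21 | P4 21-26 | P2 26-28 |
Completion: P0=2  P1=21  P2=28  P3=18  P4=26

P1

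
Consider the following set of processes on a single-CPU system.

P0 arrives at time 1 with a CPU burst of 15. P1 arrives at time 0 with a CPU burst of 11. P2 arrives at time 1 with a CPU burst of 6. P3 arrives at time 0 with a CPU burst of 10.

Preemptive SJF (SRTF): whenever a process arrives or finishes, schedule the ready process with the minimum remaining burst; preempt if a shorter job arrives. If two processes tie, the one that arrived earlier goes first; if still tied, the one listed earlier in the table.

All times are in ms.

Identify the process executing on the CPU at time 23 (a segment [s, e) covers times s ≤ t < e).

Timeline: | P3 0-1 | P2 1-7 | P3 7-16 | P1 16-27 | P0 27-42 |
Completion: P0=42  P1=27  P2=7  P3=16
Turnaround (C−A): P0=41  P1=27  P2=6  P3=16

P1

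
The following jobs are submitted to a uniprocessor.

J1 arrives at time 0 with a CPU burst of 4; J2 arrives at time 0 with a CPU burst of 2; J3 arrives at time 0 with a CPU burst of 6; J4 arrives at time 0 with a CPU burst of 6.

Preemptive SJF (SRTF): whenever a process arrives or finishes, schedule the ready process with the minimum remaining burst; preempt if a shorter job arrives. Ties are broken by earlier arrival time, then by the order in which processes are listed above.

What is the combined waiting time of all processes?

20

Schedule: | J2 0-2 | J1 2-6 | J3 6-12 | J4 12-18 |
Completion: J1=6  J2=2  J3=12  J4=18
Waiting = turnaround − burst: J1=2, J2=0, J3=6, J4=12
Total waiting = 2 + 0 + 6 + 12 = 20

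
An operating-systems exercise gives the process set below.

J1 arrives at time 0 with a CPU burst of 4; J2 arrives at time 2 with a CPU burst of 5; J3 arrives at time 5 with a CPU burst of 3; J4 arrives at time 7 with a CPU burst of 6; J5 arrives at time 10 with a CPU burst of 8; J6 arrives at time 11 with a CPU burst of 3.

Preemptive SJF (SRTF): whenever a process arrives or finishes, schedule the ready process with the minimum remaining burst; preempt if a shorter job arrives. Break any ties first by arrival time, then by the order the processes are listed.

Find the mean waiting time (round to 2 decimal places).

4.17

Gantt: | J1 0-4 | J2 4-5 | J3 5-8 | J2 8-12 | J6 12-15 | J4 15-21 | J5 21-29 |
Completion: J1=4  J2=12  J3=8  J4=21  J5=29  J6=15
Waiting times: J1=0, J2=5, J3=0, J4=8, J5=11, J6=1
Average waiting = (0+5+0+8+11+1) / 6 = 25/6 = 4.17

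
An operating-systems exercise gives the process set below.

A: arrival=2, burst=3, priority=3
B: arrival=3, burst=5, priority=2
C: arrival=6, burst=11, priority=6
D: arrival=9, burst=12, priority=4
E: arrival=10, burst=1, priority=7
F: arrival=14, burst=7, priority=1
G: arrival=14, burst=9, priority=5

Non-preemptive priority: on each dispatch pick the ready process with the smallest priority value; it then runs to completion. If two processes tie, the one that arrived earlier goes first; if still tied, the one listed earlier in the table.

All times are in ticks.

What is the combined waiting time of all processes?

Gantt: | idle 0-2 | A 2-5 | B 5-10 | D 10-22 | F 22-29 | G 29-38 | C 38-49 | E 49-50 |
Completion: A=5  B=10  C=49  D=22  E=50  F=29  G=38
Turnaround (C−A): A=3  B=7  C=43  D=13  E=40  F=15  G=24
Waiting = turnaround − burst: A=0, B=2, C=32, D=1, E=39, F=8, G=15
Total waiting = 0 + 2 + 32 + 1 + 39 + 8 + 15 = 97

97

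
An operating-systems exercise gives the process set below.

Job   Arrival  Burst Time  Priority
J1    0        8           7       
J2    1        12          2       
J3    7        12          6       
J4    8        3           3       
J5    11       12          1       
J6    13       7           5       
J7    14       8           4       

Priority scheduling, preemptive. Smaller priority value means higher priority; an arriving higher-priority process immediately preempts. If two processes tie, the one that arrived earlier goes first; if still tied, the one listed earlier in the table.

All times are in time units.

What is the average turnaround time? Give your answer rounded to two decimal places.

31.14

Timeline: | J1 0-1 | J2 1-11 | J5 11-23 | J2 23-25 | J4 25-28 | J7 28-36 | J6 36-43 | J3 43-55 | J1 55-62 |
Completion: J1=62  J2=25  J3=55  J4=28  J5=23  J6=43  J7=36
Turnaround (C−A): J1=62  J2=24  J3=48  J4=20  J5=12  J6=30  J7=22
Turnaround times: J1=62, J2=24, J3=48, J4=20, J5=12, J6=30, J7=22
Average turnaround = (62+24+48+20+12+30+22) / 7 = 218/7 = 31.14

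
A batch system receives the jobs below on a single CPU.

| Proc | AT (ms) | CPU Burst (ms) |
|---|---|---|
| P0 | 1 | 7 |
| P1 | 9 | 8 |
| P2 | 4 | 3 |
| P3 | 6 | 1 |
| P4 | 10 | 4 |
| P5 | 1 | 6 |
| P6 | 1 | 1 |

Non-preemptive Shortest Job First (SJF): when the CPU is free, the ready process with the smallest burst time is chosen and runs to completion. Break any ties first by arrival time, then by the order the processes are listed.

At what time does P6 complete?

2

Schedule: | idle 0-1 | P6 1-2 | P5 2-8 | P3 8-9 | P2 9-12 | P4 12-16 | P0 16-23 | P1 23-31 |
Completion: P0=23  P1=31  P2=12  P3=9  P4=16  P5=8  P6=2
Turnaround (C−A): P0=22  P1=22  P2=8  P3=3  P4=6  P5=7  P6=1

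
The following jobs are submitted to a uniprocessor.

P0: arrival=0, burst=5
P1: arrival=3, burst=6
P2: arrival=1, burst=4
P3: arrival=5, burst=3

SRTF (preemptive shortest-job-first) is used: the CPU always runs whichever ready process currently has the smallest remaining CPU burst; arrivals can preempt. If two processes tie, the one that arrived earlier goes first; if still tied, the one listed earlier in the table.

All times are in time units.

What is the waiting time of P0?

0

Timeline: | P0 0-5 | P3 5-8 | P2 8-12 | P1 12-18 |
Completion: P0=5  P1=18  P2=12  P3=8
Turnaround (C−A): P0=5  P1=15  P2=11  P3=3
Waiting(P0) = turnaround − burst = 5 − 5 = 0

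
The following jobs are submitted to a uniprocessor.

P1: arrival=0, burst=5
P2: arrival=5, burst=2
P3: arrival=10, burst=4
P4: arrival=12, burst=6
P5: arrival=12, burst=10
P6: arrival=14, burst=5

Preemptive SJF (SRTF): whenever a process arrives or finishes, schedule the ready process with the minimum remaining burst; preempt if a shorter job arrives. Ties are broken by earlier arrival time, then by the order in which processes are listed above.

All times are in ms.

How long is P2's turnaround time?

2

Timeline: | P1 0-5 | P2 5-7 | idle 7-10 | P3 10-14 | P6 14-19 | P4 19-25 | P5 25-35 |
Completion: P1=5  P2=7  P3=14  P4=25  P5=35  P6=19
Turnaround (C−A): P1=5  P2=2  P3=4  P4=13  P5=23  P6=5
Turnaround(P2) = completion − arrival = 7 − 5 = 2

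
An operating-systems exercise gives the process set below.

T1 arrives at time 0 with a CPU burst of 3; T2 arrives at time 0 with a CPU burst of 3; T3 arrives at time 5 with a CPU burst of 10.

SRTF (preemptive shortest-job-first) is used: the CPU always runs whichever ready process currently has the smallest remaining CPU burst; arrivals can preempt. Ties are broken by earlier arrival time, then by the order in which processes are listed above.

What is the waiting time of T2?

3

Timeline: | T1 0-3 | T2 3-6 | T3 6-16 |
Completion: T1=3  T2=6  T3=16
Waiting(T2) = turnaround − burst = 6 − 3 = 3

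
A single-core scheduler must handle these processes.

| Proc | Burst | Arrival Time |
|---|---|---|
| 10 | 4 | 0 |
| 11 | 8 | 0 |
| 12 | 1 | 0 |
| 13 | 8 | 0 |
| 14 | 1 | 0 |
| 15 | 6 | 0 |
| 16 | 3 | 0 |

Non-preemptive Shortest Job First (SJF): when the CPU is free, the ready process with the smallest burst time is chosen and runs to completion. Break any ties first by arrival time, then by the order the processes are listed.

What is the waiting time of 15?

Gantt: | 12 0-1 | 14 1-2 | 16 2-5 | 10 5-9 | 15 9-15 | 11 15-23 | 13 23-31 |
Completion: 10=9  11=23  12=1  13=31  14=2  15=15  16=5
Turnaround (C−A): 10=9  11=23  12=1  13=31  14=2  15=15  16=5
Waiting(15) = turnaround − burst = 15 − 6 = 9

9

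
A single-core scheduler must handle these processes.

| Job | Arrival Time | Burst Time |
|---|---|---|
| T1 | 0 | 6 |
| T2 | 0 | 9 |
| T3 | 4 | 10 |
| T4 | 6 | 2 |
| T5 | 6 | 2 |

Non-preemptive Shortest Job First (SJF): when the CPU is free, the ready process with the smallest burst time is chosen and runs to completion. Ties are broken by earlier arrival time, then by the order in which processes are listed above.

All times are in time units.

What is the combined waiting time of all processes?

Timeline: | T1 0-6 | T4 6-8 | T5 8-10 | T2 10-19 | T3 19-29 |
Completion: T1=6  T2=19  T3=29  T4=8  T5=10
Turnaround (C−A): T1=6  T2=19  T3=25  T4=2  T5=4
Waiting = turnaround − burst: T1=0, T2=10, T3=15, T4=0, T5=2
Total waiting = 0 + 10 + 15 + 0 + 2 = 27

27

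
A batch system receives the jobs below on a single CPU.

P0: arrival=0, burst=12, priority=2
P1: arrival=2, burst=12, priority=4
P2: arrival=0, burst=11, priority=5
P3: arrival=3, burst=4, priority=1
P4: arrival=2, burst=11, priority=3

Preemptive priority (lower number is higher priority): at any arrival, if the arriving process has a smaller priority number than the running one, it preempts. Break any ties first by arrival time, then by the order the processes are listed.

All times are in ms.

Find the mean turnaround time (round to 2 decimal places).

26.40

Gantt: | P0 0-3 | P3 3-7 | P0 7-16 | P4 16-27 | P1 27-39 | P2 39-50 |
Completion: P0=16  P1=39  P2=50  P3=7  P4=27
Turnaround (C−A): P0=16  P1=37  P2=50  P3=4  P4=25
Turnaround times: P0=16, P1=37, P2=50, P3=4, P4=25
Average turnaround = (16+37+50+4+25) / 5 = 132/5 = 26.40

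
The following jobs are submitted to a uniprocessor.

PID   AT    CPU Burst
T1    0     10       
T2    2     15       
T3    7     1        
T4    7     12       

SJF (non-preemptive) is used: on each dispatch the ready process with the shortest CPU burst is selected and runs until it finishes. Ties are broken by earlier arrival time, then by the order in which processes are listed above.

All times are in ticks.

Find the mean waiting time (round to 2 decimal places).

7.00

Timeline: | T1 0-10 | T3 10-11 | T4 11-23 | T2 23-38 |
Completion: T1=10  T2=38  T3=11  T4=23
Turnaround (C−A): T1=10  T2=36  T3=4  T4=16
Waiting times: T1=0, T2=21, T3=3, T4=4
Average waiting = (0+21+3+4) / 4 = 28/4 = 7.00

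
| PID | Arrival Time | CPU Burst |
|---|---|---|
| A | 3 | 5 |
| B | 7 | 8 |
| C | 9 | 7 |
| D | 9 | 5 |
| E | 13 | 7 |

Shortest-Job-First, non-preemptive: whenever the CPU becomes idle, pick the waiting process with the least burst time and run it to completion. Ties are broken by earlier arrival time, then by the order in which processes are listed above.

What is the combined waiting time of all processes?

Schedule: | idle 0-3 | A 3-8 | B 8-16 | D 16-21 | C 21-28 | E 28-35 |
Completion: A=8  B=16  C=28  D=21  E=35
Turnaround (C−A): A=5  B=9  C=19  D=12  E=22
Waiting = turnaround − burst: A=0, B=1, C=12, D=7, E=15
Total waiting = 0 + 1 + 12 + 7 + 15 = 35

35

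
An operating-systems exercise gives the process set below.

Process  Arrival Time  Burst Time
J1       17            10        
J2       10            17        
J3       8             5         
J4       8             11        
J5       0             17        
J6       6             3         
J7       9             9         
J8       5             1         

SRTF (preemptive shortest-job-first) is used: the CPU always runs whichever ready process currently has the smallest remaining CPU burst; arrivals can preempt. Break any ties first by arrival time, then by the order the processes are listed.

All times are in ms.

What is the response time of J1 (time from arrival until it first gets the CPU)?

Schedule: | J5 0-5 | J8 5-6 | J6 6-9 | J3 9-14 | J7 14-23 | J1 23-33 | J4 33-44 | J5 44-56 | J2 56-73 |
Completion: J1=33  J2=73  J3=14  J4=44  J5=56  J6=9  J7=23  J8=6
Response(J1) = first start − arrival = 23 − 17 = 6

6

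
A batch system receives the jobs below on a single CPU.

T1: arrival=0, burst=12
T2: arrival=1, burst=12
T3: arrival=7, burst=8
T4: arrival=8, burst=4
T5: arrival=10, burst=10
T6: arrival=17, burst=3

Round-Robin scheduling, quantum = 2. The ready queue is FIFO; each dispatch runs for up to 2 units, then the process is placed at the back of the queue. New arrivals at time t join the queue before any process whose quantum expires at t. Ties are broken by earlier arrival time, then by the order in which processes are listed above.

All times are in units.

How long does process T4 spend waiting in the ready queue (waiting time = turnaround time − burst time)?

Schedule: | T1 0-2 | T2 2-4 | T1 4-6 | T2 6-8 | T1 8-10 | T3 10-12 | T4 12-14 | T2 14-16 | T5 16-18 | T1 18-20 | T3 20-22 | T4 22-24 | T2 24-26 | T6 26-28 | T5 28-30 | T1 30-32 | T3 32-34 | T2 34-36 | T6 36-37 | T5 37-39 | T1 39-41 | T3 41-43 | T2 43-45 | T5 45-49 |
Completion: T1=41  T2=45  T3=43  T4=24  T5=49  T6=37
Waiting(T4) = turnaround − burst = 16 − 4 = 12

12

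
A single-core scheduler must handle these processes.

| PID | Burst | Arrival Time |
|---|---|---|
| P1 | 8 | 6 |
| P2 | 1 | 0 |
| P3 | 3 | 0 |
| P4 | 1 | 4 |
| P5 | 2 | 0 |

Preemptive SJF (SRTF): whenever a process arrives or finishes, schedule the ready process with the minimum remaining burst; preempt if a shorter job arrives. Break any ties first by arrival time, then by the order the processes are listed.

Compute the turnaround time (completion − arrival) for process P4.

Schedule: | P2 0-1 | P5 1-3 | P3 3-4 | P4 4-5 | P3 5-7 | P1 7-15 |
Completion: P1=15  P2=1  P3=7  P4=5  P5=3
Turnaround(P4) = completion − arrival = 5 − 4 = 1

1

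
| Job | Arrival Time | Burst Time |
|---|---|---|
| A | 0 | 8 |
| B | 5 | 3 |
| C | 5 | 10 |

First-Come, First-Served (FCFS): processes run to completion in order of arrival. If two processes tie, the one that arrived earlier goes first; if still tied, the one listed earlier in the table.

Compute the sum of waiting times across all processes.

9

Timeline: | A 0-8 | B 8-11 | C 11-21 |
Completion: A=8  B=11  C=21
Turnaround (C−A): A=8  B=6  C=16
Waiting = turnaround − burst: A=0, B=3, C=6
Total waiting = 0 + 3 + 6 = 9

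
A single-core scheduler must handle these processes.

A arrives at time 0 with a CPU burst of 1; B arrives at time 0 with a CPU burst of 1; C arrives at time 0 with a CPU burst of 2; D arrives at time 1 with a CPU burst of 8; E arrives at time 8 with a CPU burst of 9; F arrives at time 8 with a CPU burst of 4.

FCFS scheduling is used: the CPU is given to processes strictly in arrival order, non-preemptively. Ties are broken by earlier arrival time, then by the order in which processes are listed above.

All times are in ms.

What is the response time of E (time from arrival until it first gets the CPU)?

Gantt: | A 0-1 | B 1-2 | C 2-4 | D 4-12 | E 12-21 | F 21-25 |
Completion: A=1  B=2  C=4  D=12  E=21  F=25
Turnaround (C−A): A=1  B=2  C=4  D=11  E=13  F=17
Response(E) = first start − arrival = 12 − 8 = 4

4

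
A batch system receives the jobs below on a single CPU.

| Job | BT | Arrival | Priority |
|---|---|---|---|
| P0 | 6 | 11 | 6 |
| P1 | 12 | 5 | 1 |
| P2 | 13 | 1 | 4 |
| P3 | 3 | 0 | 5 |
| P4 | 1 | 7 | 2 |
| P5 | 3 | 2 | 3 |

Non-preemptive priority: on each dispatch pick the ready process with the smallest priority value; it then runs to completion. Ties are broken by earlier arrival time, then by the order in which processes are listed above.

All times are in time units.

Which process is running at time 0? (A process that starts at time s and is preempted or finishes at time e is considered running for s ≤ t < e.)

P3

Schedule: | P3 0-3 | P5 3-6 | P1 6-18 | P4 18-19 | P2 19-32 | P0 32-38 |
Completion: P0=38  P1=18  P2=32  P3=3  P4=19  P5=6
Turnaround (C−A): P0=27  P1=13  P2=31  P3=3  P4=12  P5=4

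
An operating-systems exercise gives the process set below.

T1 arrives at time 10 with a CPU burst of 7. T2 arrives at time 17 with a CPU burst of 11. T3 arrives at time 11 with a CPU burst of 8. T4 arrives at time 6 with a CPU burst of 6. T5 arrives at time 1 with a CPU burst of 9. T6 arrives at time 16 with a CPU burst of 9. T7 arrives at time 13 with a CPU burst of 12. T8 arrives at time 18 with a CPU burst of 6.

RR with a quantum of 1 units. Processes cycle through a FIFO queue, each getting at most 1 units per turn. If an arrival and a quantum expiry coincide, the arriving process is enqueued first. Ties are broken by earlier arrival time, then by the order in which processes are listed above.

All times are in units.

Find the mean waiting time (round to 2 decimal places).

30.38

Gantt: | idle 0-1 | T5 1-6 | T4 6-7 | T5 7-8 | T4 8-9 | T5 9-10 | T4 10-11 | T1 11-12 | T5 12-13 | T3 13-14 | T4 14-15 | T1 15-16 | T7 16-17 | T5 17-18 | T3 18-19 | T4 19-20 | T6 20-21 | T1 21-22 | T2 22-23 | T7 23-24 | T8 24-25 | T3 25-26 | T4 26-27 | T6 27-28 | T1 28-29 | T2 29-30 | T7 30-31 | T8 31-32 | T3 32-33 | T6 33-34 | T1 34-35 | T2 35-36 | T7 36-37 | T8 37-38 | T3 38-39 | T6 39-40 | T1 40-41 | T2 41-42 | T7 42-43 | T8 43-44 | T3 44-45 | T6 45-46 | T1 46-47 | T2 47-48 | T7 48-49 | T8 49-50 | T3 50-51 | T6 51-52 | T2 52-53 | T7 53-54 | T8 54-55 | T3 55-56 | T6 56-57 | T2 57-58 | T7 58-59 | T6 59-60 | T2 60-61 | T7 61-62 | T6 62-63 | T2 63-64 | T7 64-65 | T2 65-66 | T7 66-67 | T2 67-68 | T7 68-69 |
Completion: T1=47  T2=68  T3=56  T4=27  T5=18  T6=63  T7=69  T8=55
Waiting times: T1=30, T2=40, T3=37, T4=15, T5=8, T6=38, T7=44, T8=31
Average waiting = (30+40+37+15+8+38+44+31) / 8 = 243/8 = 30.38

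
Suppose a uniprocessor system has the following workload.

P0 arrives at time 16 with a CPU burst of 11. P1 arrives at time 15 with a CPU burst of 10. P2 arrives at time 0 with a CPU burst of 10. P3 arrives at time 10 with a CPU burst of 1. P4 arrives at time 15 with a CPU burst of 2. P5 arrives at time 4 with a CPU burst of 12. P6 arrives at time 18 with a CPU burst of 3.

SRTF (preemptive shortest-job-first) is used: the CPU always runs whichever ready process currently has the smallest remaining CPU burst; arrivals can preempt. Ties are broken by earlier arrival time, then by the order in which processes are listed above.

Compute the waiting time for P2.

Timeline: | P2 0-10 | P3 10-11 | P5 11-15 | P4 15-17 | P5 17-18 | P6 18-21 | P5 21-28 | P1 28-38 | P0 38-49 |
Completion: P0=49  P1=38  P2=10  P3=11  P4=17  P5=28  P6=21
Turnaround (C−A): P0=33  P1=23  P2=10  P3=1  P4=2  P5=24  P6=3
Waiting(P2) = turnaround − burst = 10 − 10 = 0

0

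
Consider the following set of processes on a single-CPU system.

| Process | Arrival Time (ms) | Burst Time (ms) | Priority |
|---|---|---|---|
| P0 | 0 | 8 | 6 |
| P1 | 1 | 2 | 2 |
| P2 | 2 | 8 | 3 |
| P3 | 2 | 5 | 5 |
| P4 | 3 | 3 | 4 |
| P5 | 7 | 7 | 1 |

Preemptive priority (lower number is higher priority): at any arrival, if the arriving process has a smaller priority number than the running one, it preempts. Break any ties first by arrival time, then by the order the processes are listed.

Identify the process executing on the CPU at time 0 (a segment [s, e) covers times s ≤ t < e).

P0

Schedule: | P0 0-1 | P1 1-3 | P2 3-7 | P5 7-14 | P2 14-18 | P4 18-21 | P3 21-26 | P0 26-33 |
Completion: P0=33  P1=3  P2=18  P3=26  P4=21  P5=14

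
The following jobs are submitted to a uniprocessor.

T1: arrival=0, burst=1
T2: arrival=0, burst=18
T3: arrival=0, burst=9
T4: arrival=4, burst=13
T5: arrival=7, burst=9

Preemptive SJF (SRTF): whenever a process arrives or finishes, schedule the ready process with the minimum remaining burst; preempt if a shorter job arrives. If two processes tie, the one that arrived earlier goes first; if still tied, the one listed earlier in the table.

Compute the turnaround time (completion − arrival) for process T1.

1

Gantt: | T1 0-1 | T3 1-10 | T5 10-19 | T4 19-32 | T2 32-50 |
Completion: T1=1  T2=50  T3=10  T4=32  T5=19
Turnaround (C−A): T1=1  T2=50  T3=10  T4=28  T5=12
Turnaround(T1) = completion − arrival = 1 − 0 = 1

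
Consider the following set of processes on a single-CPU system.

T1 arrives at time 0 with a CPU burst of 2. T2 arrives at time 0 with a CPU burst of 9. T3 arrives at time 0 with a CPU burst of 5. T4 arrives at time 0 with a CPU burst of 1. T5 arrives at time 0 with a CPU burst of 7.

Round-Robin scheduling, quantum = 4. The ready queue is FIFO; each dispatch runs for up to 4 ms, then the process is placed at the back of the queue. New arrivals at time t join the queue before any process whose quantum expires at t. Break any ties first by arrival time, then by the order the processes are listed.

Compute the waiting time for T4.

Gantt: | T1 0-2 | T2 2-6 | T3 6-10 | T4 10-11 | T5 11-15 | T2 15-19 | T3 19-20 | T5 20-23 | T2 23-24 |
Completion: T1=2  T2=24  T3=20  T4=11  T5=23
Turnaround (C−A): T1=2  T2=24  T3=20  T4=11  T5=23
Waiting(T4) = turnaround − burst = 11 − 1 = 10

10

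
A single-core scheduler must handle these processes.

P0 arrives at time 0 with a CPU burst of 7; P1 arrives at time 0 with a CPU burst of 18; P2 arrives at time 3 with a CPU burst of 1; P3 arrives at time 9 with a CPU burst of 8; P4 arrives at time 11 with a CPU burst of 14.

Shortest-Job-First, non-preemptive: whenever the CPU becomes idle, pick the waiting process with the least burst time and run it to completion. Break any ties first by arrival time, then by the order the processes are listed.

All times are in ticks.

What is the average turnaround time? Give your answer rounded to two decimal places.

Gantt: | P0 0-7 | P2 7-8 | P1 8-26 | P3 26-34 | P4 34-48 |
Completion: P0=7  P1=26  P2=8  P3=34  P4=48
Turnaround (C−A): P0=7  P1=26  P2=5  P3=25  P4=37
Turnaround times: P0=7, P1=26, P2=5, P3=25, P4=37
Average turnaround = (7+26+5+25+37) / 5 = 100/5 = 20.00

20.00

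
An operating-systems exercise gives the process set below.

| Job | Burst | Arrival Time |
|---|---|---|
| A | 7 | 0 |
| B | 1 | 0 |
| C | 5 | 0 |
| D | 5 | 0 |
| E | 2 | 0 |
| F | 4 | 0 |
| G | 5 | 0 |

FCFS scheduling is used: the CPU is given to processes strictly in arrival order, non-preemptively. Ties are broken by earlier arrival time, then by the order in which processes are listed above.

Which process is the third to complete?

Gantt: | A 0-7 | B 7-8 | C 8-13 | D 13-18 | E 18-20 | F 20-24 | G 24-29 |
Completion: A=7  B=8  C=13  D=18  E=20  F=24  G=29
Turnaround (C−A): A=7  B=8  C=13  D=18  E=20  F=24  G=29
Finish order: A → B → C → D → E → F → G

C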